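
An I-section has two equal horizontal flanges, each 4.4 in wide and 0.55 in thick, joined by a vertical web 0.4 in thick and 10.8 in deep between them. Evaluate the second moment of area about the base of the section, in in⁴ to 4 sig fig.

Split into non-overlapping primitives; take the origin at the lower-left of the bounding box.
Bottom flange: 4.4 × 0.55, A = 2.42 in², y = 0.275 in, Ī = 0.0610042 in⁴.
Web: 0.4 × 10.8, A = 4.32 in², y = 5.95 in, Ī = 41.9904 in⁴.
Top flange: 4.4 × 0.55, A = 2.42 in², y = 11.625 in, Ī = 0.0610042 in⁴.
Transfer each piece to the bottom edge using Ī + A·d² with d = y − 0:
  bottom flange: d = 0.275 in → contributes +0.244017 in⁴
  web: d = 5.95 in → contributes +194.929 in⁴
  top flange: d = 11.625 in → contributes +327.101 in⁴
Total I = 522.275 in⁴.

I_base ≈ 522.3 in⁴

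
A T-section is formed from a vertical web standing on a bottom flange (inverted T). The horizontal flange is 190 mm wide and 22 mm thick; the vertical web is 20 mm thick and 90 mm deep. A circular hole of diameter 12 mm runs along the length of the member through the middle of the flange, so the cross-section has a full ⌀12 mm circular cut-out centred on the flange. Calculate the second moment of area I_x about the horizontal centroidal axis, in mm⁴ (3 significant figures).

Break the section into simple shapes (no overlaps), measuring from the bottom-left corner of the bounding box.
Flange: 190 × 22, A = 4 180 mm², y = 11 mm, Ī = 168 593 mm⁴.
Web: 20 × 90, A = 1 800 mm², y = 67 mm, Ī = 1 215 000 mm⁴.
Hole (subtracted): ⌀12, A = 113.1 mm², y = 11 mm, Ī = 1017.9 mm⁴.
Centroid: ȳ = ΣA·y / ΣA = 28.181 mm.
Transfer each piece to the horizontal centroidal axis using Ī + A·d² with d = y − 28.181:
  flange: d = -17.181 mm → contributes +1 402 492 mm⁴
  web: d = 38.819 mm → contributes +3 927 429 mm⁴
  hole: d = -17.181 mm → contributes −34 403 mm⁴
Total I = 5 295 518 mm⁴.

I_x ≈ 5.30 × 10⁶ mm⁴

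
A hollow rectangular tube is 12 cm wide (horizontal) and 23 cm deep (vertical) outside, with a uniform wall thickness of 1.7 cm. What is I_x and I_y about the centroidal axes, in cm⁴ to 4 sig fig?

I_x ≈ 6771 cm⁴, I_y ≈ 2273 cm⁴

Split into non-overlapping primitives; take the origin at the lower-left of the bounding box.
Outer rectangle: 12 × 23, A = 276 cm², y = 11.5 cm, Ī = 12 167 cm⁴.
Inner void (subtracted): 8.6 × 19.6, A = 168.56 cm², y = 11.5 cm, Ī = 5396.17 cm⁴.
By symmetry the centroid is at mid-height, ȳ = 11.5 cm.
All pieces are centred on the centroidal x-axis, so I = ΣĪ (holes subtracted) = 6770.83 cm⁴.
Repeating about the centroidal y-axis gives I_y = 2273.11 cm⁴.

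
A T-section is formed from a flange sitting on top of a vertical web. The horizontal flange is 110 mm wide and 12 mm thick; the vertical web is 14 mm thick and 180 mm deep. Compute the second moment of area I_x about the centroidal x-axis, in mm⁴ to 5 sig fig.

I_x ≈ 1.4803 × 10⁷ mm⁴

Decompose the section into non-overlapping parts with the origin at the bottom-left of its bounding rectangle.
Flange: 110 × 12, A = 1 320 mm², y = 186 mm, Ī = 15 840 mm⁴.
Web: 14 × 180, A = 2 520 mm², y = 90 mm, Ī = 6 804 000 mm⁴.
Centroid: ȳ = ΣA·y / ΣA = 123 mm.
Transfer each piece to the centroidal x-axis using Ī + A·d² with d = y − 123:
  flange: d = 63 mm → contributes +5 254 920 mm⁴
  web: d = -33 mm → contributes +9 548 280 mm⁴
Total I = 14 803 200 mm⁴.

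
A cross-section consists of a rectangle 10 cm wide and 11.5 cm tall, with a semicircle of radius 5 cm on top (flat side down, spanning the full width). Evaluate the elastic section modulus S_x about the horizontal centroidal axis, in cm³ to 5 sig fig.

Break the section into simple shapes (no overlaps), measuring from the bottom-left corner of the bounding box.
Rectangular body: 10 × 11.5, A = 115 cm², y = 5.75 cm, Ī = 1267.396 cm⁴.
Semicircular cap: semicircle r = 5, A = 39.26991 cm², y = 13.62207 cm, Ī = 68.5981 cm⁴.
Centroid: ȳ = ΣA·y / ΣA = 7.75386 cm.
Transfer each piece to the horizontal centroidal axis using Ī + A·d² with d = y − 7.75386:
  rectangular body: d = -2.00386 cm → contributes +1729.173 cm⁴
  semicircular cap: d = 5.868206 cm → contributes +1420.89 cm⁴
Total I = 3150.064 cm⁴.
Extreme fibre distance c = 8.74614 cm; S = I/c = 360.1661 cm³.

S_x ≈ 360.17 cm³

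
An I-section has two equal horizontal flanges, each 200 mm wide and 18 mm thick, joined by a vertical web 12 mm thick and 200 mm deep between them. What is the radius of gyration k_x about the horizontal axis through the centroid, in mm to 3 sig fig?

Treat the section as a set of non-overlapping primitives; coordinates are from the bounding-box lower-left.
Bottom flange: 200 × 18, A = 3 600 mm², y = 9 mm, Ī = 97 200 mm⁴.
Web: 12 × 200, A = 2 400 mm², y = 118 mm, Ī = 8 000 000 mm⁴.
Top flange: 200 × 18, A = 3 600 mm², y = 227 mm, Ī = 97 200 mm⁴.
By symmetry the centroid is at mid-height, ȳ = 118 mm.
Transfer each piece to the horizontal axis through the centroid using Ī + A·d² with d = y − 118:
  bottom flange: d = -109 mm → contributes +42 868 800 mm⁴
  web: d = 0 mm → contributes +8 000 000 mm⁴
  top flange: d = 109 mm → contributes +42 868 800 mm⁴
Total I = 93 737 600 mm⁴.
Radius of gyration: k = √(I/A) = √(93 737 600 / 9 600) = 98.815 mm.

k_x ≈ 98.8 mm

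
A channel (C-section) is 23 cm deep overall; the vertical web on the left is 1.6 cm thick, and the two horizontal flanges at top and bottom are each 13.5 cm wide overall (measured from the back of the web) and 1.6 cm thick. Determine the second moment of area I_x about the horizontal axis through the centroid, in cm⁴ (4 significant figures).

I_x ≈ 5990 cm⁴

Split into non-overlapping primitives; take the origin at the lower-left of the bounding box.
Web: 1.6 × 23, A = 36.8 cm², y = 11.5 cm, Ī = 1622.27 cm⁴.
Top flange (beyond web): 11.9 × 1.6, A = 19.04 cm², y = 22.2 cm, Ī = 4.06187 cm⁴.
Bottom flange (beyond web): 11.9 × 1.6, A = 19.04 cm², y = 0.8 cm, Ī = 4.06187 cm⁴.
By symmetry the centroid is at mid-height, ȳ = 11.5 cm.
Transfer each piece to the horizontal axis through the centroid using Ī + A·d² with d = y − 11.5:
  web: d = 0 cm → contributes +1622.27 cm⁴
  top flange (beyond web): d = 10.7 cm → contributes +2183.95 cm⁴
  bottom flange (beyond web): d = -10.7 cm → contributes +2183.95 cm⁴
Total I = 5990.17 cm⁴.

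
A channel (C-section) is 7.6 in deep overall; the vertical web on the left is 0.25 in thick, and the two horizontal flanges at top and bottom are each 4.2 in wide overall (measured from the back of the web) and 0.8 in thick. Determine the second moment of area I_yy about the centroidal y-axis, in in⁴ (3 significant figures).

I_yy ≈ 14.7 in⁴

Treat the section as a set of non-overlapping primitives; coordinates are from the bounding-box lower-left.
Web: 0.25 × 7.6, A = 1.9 in², x = 0.125 in, Ī = 0.0098958 in⁴.
Top flange (beyond web): 3.95 × 0.8, A = 3.16 in², x = 2.225 in, Ī = 4.1087 in⁴.
Bottom flange (beyond web): 3.95 × 0.8, A = 3.16 in², x = 2.225 in, Ī = 4.1087 in⁴.
Centroid: x̄ = ΣA·x / ΣA = 1.7396 in.
Transfer each piece to the centroidal y-axis using Ī + A·d² with d = x − 1.7396:
  web: d = -1.6146 in → contributes +4.9631 in⁴
  top flange (beyond web): d = 0.4854 in → contributes +4.8532 in⁴
  bottom flange (beyond web): d = 0.4854 in → contributes +4.8532 in⁴
Total I = 14.669 in⁴.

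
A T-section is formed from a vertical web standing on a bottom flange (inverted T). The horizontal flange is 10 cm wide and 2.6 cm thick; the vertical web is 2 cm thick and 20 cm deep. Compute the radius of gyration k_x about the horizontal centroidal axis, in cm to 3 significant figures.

k_x ≈ 7.14 cm

Decompose the section into non-overlapping parts with the origin at the bottom-left of its bounding rectangle.
Flange: 10 × 2.6, A = 26 cm², y = 1.3 cm, Ī = 14.647 cm⁴.
Web: 2 × 20, A = 40 cm², y = 12.6 cm, Ī = 1333.3 cm⁴.
Centroid: ȳ = ΣA·y / ΣA = 8.1485 cm.
Transfer each piece to the horizontal centroidal axis using Ī + A·d² with d = y − 8.1485:
  flange: d = -6.8485 cm → contributes +1234.1 cm⁴
  web: d = 4.4515 cm → contributes +2 126 cm⁴
Total I = 3360.1 cm⁴.
Radius of gyration: k = √(I/A) = √(3360.1 / 66) = 7.1351 cm.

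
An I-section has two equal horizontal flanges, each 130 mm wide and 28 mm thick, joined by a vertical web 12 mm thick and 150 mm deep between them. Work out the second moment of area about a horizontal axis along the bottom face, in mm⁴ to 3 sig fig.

I_base ≈ 1.58 × 10⁸ mm⁴

Split into non-overlapping primitives; take the origin at the lower-left of the bounding box.
Bottom flange: 130 × 28, A = 3 640 mm², y = 14 mm, Ī = 237 813 mm⁴.
Web: 12 × 150, A = 1 800 mm², y = 103 mm, Ī = 3 375 000 mm⁴.
Top flange: 130 × 28, A = 3 640 mm², y = 192 mm, Ī = 237 813 mm⁴.
Transfer each piece to the base of the section using Ī + A·d² with d = y − 0:
  bottom flange: d = 14 mm → contributes +951 253 mm⁴
  web: d = 103 mm → contributes +22 471 200 mm⁴
  top flange: d = 192 mm → contributes +134 422 773 mm⁴
Total I = 157 845 227 mm⁴.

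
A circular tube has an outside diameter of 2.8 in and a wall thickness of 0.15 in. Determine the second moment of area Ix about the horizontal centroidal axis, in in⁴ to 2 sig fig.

Ix ≈ 1.1 in⁴

Treat the section as a set of non-overlapping primitives; coordinates are from the bounding-box lower-left.
Outer circle: ⌀2.8, A = 6.158 in², y = 1.4 in, Ī = 3.017 in⁴.
Bore (subtracted): ⌀2.5, A = 4.909 in², y = 1.4 in, Ī = 1.917 in⁴.
By symmetry the centroid is at mid-height, ȳ = 1.4 in.
All pieces are centred on the horizontal centroidal axis, so I = ΣĪ (holes subtracted) = 1.1 in⁴.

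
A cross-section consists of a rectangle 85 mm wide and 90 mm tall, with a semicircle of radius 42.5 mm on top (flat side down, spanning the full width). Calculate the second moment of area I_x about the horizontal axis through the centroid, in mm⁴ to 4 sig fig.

Split into non-overlapping primitives; take the origin at the lower-left of the bounding box.
Rectangular body: 85 × 90, A = 7 650 mm², y = 45 mm, Ī = 5 163 750 mm⁴.
Semicircular cap: semicircle r = 42.5, A = 2837.25 mm², y = 108.038 mm, Ī = 358 086 mm⁴.
Centroid: ȳ = ΣA·y / ΣA = 62.0544 mm.
Transfer each piece to the horizontal axis through the centroid using Ī + A·d² with d = y − 62.0544:
  rectangular body: d = -17.0544 mm → contributes +7 388 762 mm⁴
  semicircular cap: d = 45.9832 mm → contributes +6 357 324 mm⁴
Total I = 13 746 086 mm⁴.

I_x ≈ 1.375 × 10⁷ mm⁴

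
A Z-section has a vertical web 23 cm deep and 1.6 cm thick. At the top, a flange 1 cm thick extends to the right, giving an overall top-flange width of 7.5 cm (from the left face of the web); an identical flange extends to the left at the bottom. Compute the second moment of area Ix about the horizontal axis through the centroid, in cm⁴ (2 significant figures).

Decompose the section into non-overlapping parts with the origin at the bottom-left of its bounding rectangle.
Web: 1.6 × 23, A = 36.8 cm², y = 11.5 cm, Ī = 1 622 cm⁴.
Top flange (beyond web): 5.9 × 1, A = 5.9 cm², y = 22.5 cm, Ī = 0.4917 cm⁴.
Bottom flange (beyond web): 5.9 × 1, A = 5.9 cm², y = 0.5 cm, Ī = 0.4917 cm⁴.
Centroid: ȳ = ΣA·y / ΣA = 11.5 cm.
Transfer each piece to the horizontal axis through the centroid using Ī + A·d² with d = y − 11.5:
  web: d = 0 cm → contributes +1 622 cm⁴
  top flange (beyond web): d = 11 cm → contributes +714.4 cm⁴
  bottom flange (beyond web): d = -11 cm → contributes +714.4 cm⁴
Total I = 3 051 cm⁴.

Ix ≈ 3100 cm⁴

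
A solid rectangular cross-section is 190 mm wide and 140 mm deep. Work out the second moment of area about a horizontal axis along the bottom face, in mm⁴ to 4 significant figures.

The section: 190 × 140, A = 26 600 mm², y = 70 mm, Ī = 43 446 667 mm⁴.
Transfer it to the base of the section using Ī + A·d² with d = y − 0:
  the section: d = 70 mm → contributes +173 786 667 mm⁴
Total I = 173 786 667 mm⁴.

I_base ≈ 1.738 × 10⁸ mm⁴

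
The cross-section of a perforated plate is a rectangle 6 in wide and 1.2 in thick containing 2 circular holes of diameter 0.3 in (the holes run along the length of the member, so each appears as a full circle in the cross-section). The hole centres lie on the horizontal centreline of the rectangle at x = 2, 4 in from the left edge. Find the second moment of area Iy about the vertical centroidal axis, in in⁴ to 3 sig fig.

Iy ≈ 21.5 in⁴

Break the section into simple shapes (no overlaps), measuring from the bottom-left corner of the bounding box.
Plate: 6 × 1.2, A = 7.2 in², x = 3 in, Ī = 21.6 in⁴.
Hole 1 (subtracted): ⌀0.3, A = 0.070686 in², x = 2 in, Ī = 0.00039761 in⁴.
Hole 2 (subtracted): ⌀0.3, A = 0.070686 in², x = 4 in, Ī = 0.00039761 in⁴.
By symmetry the centroid is at mid-width, x̄ = 3 in.
Transfer each piece to the vertical centroidal axis using Ī + A·d² with d = x − 3:
  plate: d = 0 in → contributes +21.6 in⁴
  hole 1: d = -1 in → contributes −0.071083 in⁴
  hole 2: d = 1 in → contributes −0.071083 in⁴
Total I = 21.458 in⁴.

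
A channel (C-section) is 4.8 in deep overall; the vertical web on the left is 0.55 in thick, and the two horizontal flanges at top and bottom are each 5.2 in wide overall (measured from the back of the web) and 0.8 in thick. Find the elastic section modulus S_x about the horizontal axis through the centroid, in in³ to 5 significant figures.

Split into non-overlapping primitives; take the origin at the lower-left of the bounding box.
Web: 0.55 × 4.8, A = 2.64 in², y = 2.4 in, Ī = 5.0688 in⁴.
Top flange (beyond web): 4.65 × 0.8, A = 3.72 in², y = 4.4 in, Ī = 0.1984 in⁴.
Bottom flange (beyond web): 4.65 × 0.8, A = 3.72 in², y = 0.4 in, Ī = 0.1984 in⁴.
By symmetry the centroid is at mid-height, ȳ = 2.4 in.
Transfer each piece to the horizontal axis through the centroid using Ī + A·d² with d = y − 2.4:
  web: d = 0 in → contributes +5.0688 in⁴
  top flange (beyond web): d = 2 in → contributes +15.0784 in⁴
  bottom flange (beyond web): d = -2 in → contributes +15.0784 in⁴
Total I = 35.2256 in⁴.
Extreme fibre distance c = 2.4 in; S = I/c = 14.67733 in³.

S_x ≈ 14.677 in³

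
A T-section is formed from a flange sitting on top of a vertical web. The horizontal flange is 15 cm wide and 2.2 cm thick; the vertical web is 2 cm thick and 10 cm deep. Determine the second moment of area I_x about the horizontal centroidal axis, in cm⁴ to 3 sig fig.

I_x ≈ 643 cm⁴

Treat the section as a set of non-overlapping primitives; coordinates are from the bounding-box lower-left.
Flange: 15 × 2.2, A = 33 cm², y = 11.1 cm, Ī = 13.31 cm⁴.
Web: 2 × 10, A = 20 cm², y = 5 cm, Ī = 166.67 cm⁴.
Centroid: ȳ = ΣA·y / ΣA = 8.7981 cm.
Transfer each piece to the horizontal centroidal axis using Ī + A·d² with d = y − 8.7981:
  flange: d = 2.3019 cm → contributes +188.17 cm⁴
  web: d = -3.7981 cm → contributes +455.18 cm⁴
Total I = 643.35 cm⁴.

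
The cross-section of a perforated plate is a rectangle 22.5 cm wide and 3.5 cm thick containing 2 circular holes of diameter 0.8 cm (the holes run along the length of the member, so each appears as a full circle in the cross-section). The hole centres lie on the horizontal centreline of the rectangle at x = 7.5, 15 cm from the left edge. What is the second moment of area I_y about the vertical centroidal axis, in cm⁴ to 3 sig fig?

Decompose the section into non-overlapping parts with the origin at the bottom-left of its bounding rectangle.
Plate: 22.5 × 3.5, A = 78.75 cm², x = 11.25 cm, Ī = 3322.3 cm⁴.
Hole 1 (subtracted): ⌀0.8, A = 0.50265 cm², x = 7.5 cm, Ī = 0.020106 cm⁴.
Hole 2 (subtracted): ⌀0.8, A = 0.50265 cm², x = 15 cm, Ī = 0.020106 cm⁴.
By symmetry the centroid is at mid-width, x̄ = 11.25 cm.
Transfer each piece to the vertical centroidal axis using Ī + A·d² with d = x − 11.25:
  plate: d = 0 cm → contributes +3322.3 cm⁴
  hole 1: d = -3.75 cm → contributes −7.0887 cm⁴
  hole 2: d = 3.75 cm → contributes −7.0887 cm⁴
Total I = 3308.1 cm⁴.

I_y ≈ 3310 cm⁴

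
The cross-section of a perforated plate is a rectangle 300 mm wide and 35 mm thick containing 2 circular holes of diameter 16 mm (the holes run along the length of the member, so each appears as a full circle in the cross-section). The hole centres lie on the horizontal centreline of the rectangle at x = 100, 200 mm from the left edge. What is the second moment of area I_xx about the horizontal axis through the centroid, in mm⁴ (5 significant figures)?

Break the section into simple shapes (no overlaps), measuring from the bottom-left corner of the bounding box.
Plate: 300 × 35, A = 10 500 mm², y = 17.5 mm, Ī = 1 071 875 mm⁴.
Hole 1 (subtracted): ⌀16, A = 201.0619 mm², y = 17.5 mm, Ī = 3216.991 mm⁴.
Hole 2 (subtracted): ⌀16, A = 201.0619 mm², y = 17.5 mm, Ī = 3216.991 mm⁴.
By symmetry the centroid is at mid-height, ȳ = 17.5 mm.
All pieces are centred on the horizontal axis through the centroid, so I = ΣĪ (holes subtracted) = 1 065 441 mm⁴.

I_xx ≈ 1.0654 × 10⁶ mm⁴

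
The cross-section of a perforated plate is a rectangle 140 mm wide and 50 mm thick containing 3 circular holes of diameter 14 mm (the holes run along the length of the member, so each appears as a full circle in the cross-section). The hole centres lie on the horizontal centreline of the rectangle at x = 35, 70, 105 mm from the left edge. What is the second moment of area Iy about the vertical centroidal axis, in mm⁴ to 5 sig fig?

Treat the section as a set of non-overlapping primitives; coordinates are from the bounding-box lower-left.
Plate: 140 × 50, A = 7 000 mm², x = 70 mm, Ī = 11 433 333 mm⁴.
Hole 1 (subtracted): ⌀14, A = 153.938 mm², x = 35 mm, Ī = 1885.741 mm⁴.
Hole 2 (subtracted): ⌀14, A = 153.938 mm², x = 70 mm, Ī = 1885.741 mm⁴.
Hole 3 (subtracted): ⌀14, A = 153.938 mm², x = 105 mm, Ī = 1885.741 mm⁴.
By symmetry the centroid is at mid-width, x̄ = 70 mm.
Transfer each piece to the vertical centroidal axis using Ī + A·d² with d = x − 70:
  plate: d = 0 mm → contributes +11 433 333 mm⁴
  hole 1: d = -35 mm → contributes −190459.8 mm⁴
  hole 2: d = 0 mm → contributes −1885.741 mm⁴
  hole 3: d = 35 mm → contributes −190459.8 mm⁴
Total I = 11 050 528 mm⁴.

Iy ≈ 1.1051 × 10⁷ mm⁴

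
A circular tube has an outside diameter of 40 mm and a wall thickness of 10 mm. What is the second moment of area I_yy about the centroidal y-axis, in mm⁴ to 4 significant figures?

I_yy ≈ 1.178 × 10⁵ mm⁴

Split into non-overlapping primitives; take the origin at the lower-left of the bounding box.
Outer circle: ⌀40, A = 1256.64 mm², x = 20 mm, Ī = 125 664 mm⁴.
Bore (subtracted): ⌀20, A = 314.159 mm², x = 20 mm, Ī = 7853.98 mm⁴.
By symmetry the centroid is at mid-width, x̄ = 20 mm.
All pieces are centred on the centroidal y-axis, so I = ΣĪ (holes subtracted) = 117 810 mm⁴.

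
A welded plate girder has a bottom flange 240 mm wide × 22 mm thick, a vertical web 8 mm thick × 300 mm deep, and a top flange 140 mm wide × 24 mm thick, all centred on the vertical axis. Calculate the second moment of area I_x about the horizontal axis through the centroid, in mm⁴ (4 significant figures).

Break the section into simple shapes (no overlaps), measuring from the bottom-left corner of the bounding box.
Bottom plate: 240 × 22, A = 5 280 mm², y = 11 mm, Ī = 212 960 mm⁴.
Web plate: 8 × 300, A = 2 400 mm², y = 172 mm, Ī = 18 000 000 mm⁴.
Top plate: 140 × 24, A = 3 360 mm², y = 334 mm, Ī = 161 280 mm⁴.
Centroid: ȳ = ΣA·y / ΣA = 144.304 mm.
Transfer each piece to the horizontal axis through the centroid using Ī + A·d² with d = y − 144.304:
  bottom plate: d = -133.304 mm → contributes +94 038 820 mm⁴
  web plate: d = 27.6957 mm → contributes +19 840 918 mm⁴
  top plate: d = 189.696 mm → contributes +121 069 000 mm⁴
Total I = 234 948 737 mm⁴.

I_x ≈ 2.349 × 10⁸ mm⁴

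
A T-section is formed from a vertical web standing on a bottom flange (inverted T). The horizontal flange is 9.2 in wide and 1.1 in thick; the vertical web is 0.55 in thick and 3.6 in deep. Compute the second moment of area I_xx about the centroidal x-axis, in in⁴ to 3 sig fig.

I_xx ≈ 12.3 in⁴

Treat the section as a set of non-overlapping primitives; coordinates are from the bounding-box lower-left.
Flange: 9.2 × 1.1, A = 10.12 in², y = 0.55 in, Ī = 1.0204 in⁴.
Web: 0.55 × 3.6, A = 1.98 in², y = 2.9 in, Ī = 2.1384 in⁴.
Centroid: ȳ = ΣA·y / ΣA = 0.93455 in.
Transfer each piece to the centroidal x-axis using Ī + A·d² with d = y − 0.93455:
  flange: d = -0.38455 in → contributes +2.5169 in⁴
  web: d = 1.9655 in → contributes +9.7872 in⁴
Total I = 12.304 in⁴.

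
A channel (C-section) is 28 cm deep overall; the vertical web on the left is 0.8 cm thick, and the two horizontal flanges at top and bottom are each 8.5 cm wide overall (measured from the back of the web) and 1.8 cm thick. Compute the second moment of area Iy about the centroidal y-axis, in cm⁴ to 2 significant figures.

Iy ≈ 360 cm⁴

Break the section into simple shapes (no overlaps), measuring from the bottom-left corner of the bounding box.
Web: 0.8 × 28, A = 22.4 cm², x = 0.4 cm, Ī = 1.195 cm⁴.
Top flange (beyond web): 7.7 × 1.8, A = 13.86 cm², x = 4.65 cm, Ī = 68.48 cm⁴.
Bottom flange (beyond web): 7.7 × 1.8, A = 13.86 cm², x = 4.65 cm, Ī = 68.48 cm⁴.
Centroid: x̄ = ΣA·x / ΣA = 2.751 cm.
Transfer each piece to the centroidal y-axis using Ī + A·d² with d = x − 2.751:
  web: d = -2.351 cm → contributes +125 cm⁴
  top flange (beyond web): d = 1.899 cm → contributes +118.5 cm⁴
  bottom flange (beyond web): d = 1.899 cm → contributes +118.5 cm⁴
Total I = 361.9 cm⁴.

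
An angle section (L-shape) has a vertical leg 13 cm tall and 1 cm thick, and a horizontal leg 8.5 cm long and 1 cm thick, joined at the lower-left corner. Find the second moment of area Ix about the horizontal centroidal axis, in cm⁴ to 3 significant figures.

Treat the section as a set of non-overlapping primitives; coordinates are from the bounding-box lower-left.
Vertical leg: 1 × 13, A = 13 cm², y = 6.5 cm, Ī = 183.08 cm⁴.
Horizontal leg (remainder): 7.5 × 1, A = 7.5 cm², y = 0.5 cm, Ī = 0.625 cm⁴.
Centroid: ȳ = ΣA·y / ΣA = 4.3049 cm.
Transfer each piece to the horizontal centroidal axis using Ī + A·d² with d = y − 4.3049:
  vertical leg: d = 2.1951 cm → contributes +245.72 cm⁴
  horizontal leg (remainder): d = -3.8049 cm → contributes +109.2 cm⁴
Total I = 354.93 cm⁴.

Ix ≈ 355 cm⁴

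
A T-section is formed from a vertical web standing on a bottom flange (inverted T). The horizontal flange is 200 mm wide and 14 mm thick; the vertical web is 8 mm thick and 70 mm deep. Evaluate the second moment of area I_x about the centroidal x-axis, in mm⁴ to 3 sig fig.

I_x ≈ 1.10 × 10⁶ mm⁴

Decompose the section into non-overlapping parts with the origin at the bottom-left of its bounding rectangle.
Flange: 200 × 14, A = 2 800 mm², y = 7 mm, Ī = 45 733 mm⁴.
Web: 8 × 70, A = 560 mm², y = 49 mm, Ī = 228 667 mm⁴.
Centroid: ȳ = ΣA·y / ΣA = 14 mm.
Transfer each piece to the centroidal x-axis using Ī + A·d² with d = y − 14:
  flange: d = -7 mm → contributes +182 933 mm⁴
  web: d = 35 mm → contributes +914 667 mm⁴
Total I = 1 097 600 mm⁴.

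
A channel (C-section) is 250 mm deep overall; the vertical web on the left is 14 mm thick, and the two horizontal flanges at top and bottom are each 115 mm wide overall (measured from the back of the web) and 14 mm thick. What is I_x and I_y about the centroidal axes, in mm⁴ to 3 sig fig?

Split into non-overlapping primitives; take the origin at the lower-left of the bounding box.
Web: 14 × 250, A = 3 500 mm², y = 125 mm, Ī = 18 229 167 mm⁴.
Top flange (beyond web): 101 × 14, A = 1 414 mm², y = 243 mm, Ī = 23 095 mm⁴.
Bottom flange (beyond web): 101 × 14, A = 1 414 mm², y = 7 mm, Ī = 23 095 mm⁴.
By symmetry the centroid is at mid-height, ȳ = 125 mm.
Transfer each piece to the centroidal x-axis using Ī + A·d² with d = y − 125:
  web: d = 0 mm → contributes +18 229 167 mm⁴
  top flange (beyond web): d = 118 mm → contributes +19 711 631 mm⁴
  bottom flange (beyond web): d = -118 mm → contributes +19 711 631 mm⁴
Total I = 57 652 429 mm⁴.
For the y-axis: x̄ = 32.697 mm.
Repeating about the centroidal y-axis gives I_y = 7 632 704 mm⁴.

I_x ≈ 5.77 × 10⁷ mm⁴, I_y ≈ 7.63 × 10⁶ mm⁴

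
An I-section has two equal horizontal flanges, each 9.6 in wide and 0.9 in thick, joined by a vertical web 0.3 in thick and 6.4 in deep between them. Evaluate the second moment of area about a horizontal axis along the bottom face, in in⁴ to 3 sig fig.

Split into non-overlapping primitives; take the origin at the lower-left of the bounding box.
Bottom flange: 9.6 × 0.9, A = 8.64 in², y = 0.45 in, Ī = 0.5832 in⁴.
Web: 0.3 × 6.4, A = 1.92 in², y = 4.1 in, Ī = 6.5536 in⁴.
Top flange: 9.6 × 0.9, A = 8.64 in², y = 7.75 in, Ī = 0.5832 in⁴.
Transfer each piece to the base of the section using Ī + A·d² with d = y − 0:
  bottom flange: d = 0.45 in → contributes +2.3328 in⁴
  web: d = 4.1 in → contributes +38.829 in⁴
  top flange: d = 7.75 in → contributes +519.52 in⁴
Total I = 560.68 in⁴.

I_base ≈ 561 in⁴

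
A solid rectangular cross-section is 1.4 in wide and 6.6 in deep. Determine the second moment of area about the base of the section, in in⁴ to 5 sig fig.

The section: 1.4 × 6.6, A = 9.24 in², y = 3.3 in, Ī = 33.5412 in⁴.
Transfer it to the base of the section using Ī + A·d² with d = y − 0:
  the section: d = 3.3 in → contributes +134.1648 in⁴
Total I = 134.1648 in⁴.

I_base ≈ 134.16 in⁴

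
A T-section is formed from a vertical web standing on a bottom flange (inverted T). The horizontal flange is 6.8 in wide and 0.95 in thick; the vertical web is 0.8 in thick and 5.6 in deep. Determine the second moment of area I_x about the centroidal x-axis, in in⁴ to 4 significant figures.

I_x ≈ 40.57 in⁴

Split into non-overlapping primitives; take the origin at the lower-left of the bounding box.
Flange: 6.8 × 0.95, A = 6.46 in², y = 0.475 in, Ī = 0.485846 in⁴.
Web: 0.8 × 5.6, A = 4.48 in², y = 3.75 in, Ī = 11.7077 in⁴.
Centroid: ȳ = ΣA·y / ΣA = 1.81613 in.
Transfer each piece to the centroidal x-axis using Ī + A·d² with d = y − 1.81613:
  flange: d = -1.34113 in → contributes +12.1051 in⁴
  web: d = 1.93387 in → contributes +28.4622 in⁴
Total I = 40.5673 in⁴.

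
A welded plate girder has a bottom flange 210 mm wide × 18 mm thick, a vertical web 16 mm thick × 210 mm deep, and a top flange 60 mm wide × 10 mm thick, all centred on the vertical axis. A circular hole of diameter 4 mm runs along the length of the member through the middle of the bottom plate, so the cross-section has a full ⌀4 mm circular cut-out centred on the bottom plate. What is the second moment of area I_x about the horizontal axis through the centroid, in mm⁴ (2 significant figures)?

Treat the section as a set of non-overlapping primitives; coordinates are from the bounding-box lower-left.
Bottom plate: 210 × 18, A = 3 780 mm², y = 9 mm, Ī = 102 060 mm⁴.
Web plate: 16 × 210, A = 3 360 mm², y = 123 mm, Ī = 12 348 000 mm⁴.
Top plate: 60 × 10, A = 600 mm², y = 233 mm, Ī = 5 000 mm⁴.
Hole (subtracted): ⌀4, A = 12.57 mm², y = 9 mm, Ī = 12.57 mm⁴.
Centroid: ȳ = ΣA·y / ΣA = 75.96 mm.
Transfer each piece to the horizontal axis through the centroid using Ī + A·d² with d = y − 75.96:
  bottom plate: d = -66.96 mm → contributes +17 050 949 mm⁴
  web plate: d = 47.04 mm → contributes +19 782 427 mm⁴
  top plate: d = 157 mm → contributes +14 801 668 mm⁴
  hole: d = -66.96 mm → contributes −56 358 mm⁴
Total I = 51 578 685 mm⁴.

I_x ≈ 5.2 × 10⁷ mm⁴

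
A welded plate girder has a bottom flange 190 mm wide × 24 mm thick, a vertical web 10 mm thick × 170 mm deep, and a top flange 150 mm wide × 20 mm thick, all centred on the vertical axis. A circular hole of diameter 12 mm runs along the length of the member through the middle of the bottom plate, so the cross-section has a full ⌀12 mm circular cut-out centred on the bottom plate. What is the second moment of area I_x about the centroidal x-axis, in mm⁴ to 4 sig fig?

Break the section into simple shapes (no overlaps), measuring from the bottom-left corner of the bounding box.
Bottom plate: 190 × 24, A = 4 560 mm², y = 12 mm, Ī = 218 880 mm⁴.
Web plate: 10 × 170, A = 1 700 mm², y = 109 mm, Ī = 4 094 167 mm⁴.
Top plate: 150 × 20, A = 3 000 mm², y = 204 mm, Ī = 100 000 mm⁴.
Hole (subtracted): ⌀12, A = 113.097 mm², y = 12 mm, Ī = 1017.88 mm⁴.
Centroid: ȳ = ΣA·y / ΣA = 93.0001 mm.
Transfer each piece to the centroidal x-axis using Ī + A·d² with d = y − 93.0001:
  bottom plate: d = -81.0001 mm → contributes +30 137 111 mm⁴
  web plate: d = 15.9999 mm → contributes +4 529 361 mm⁴
  top plate: d = 111 mm → contributes +37 062 936 mm⁴
  hole: d = -81.0001 mm → contributes −743 051 mm⁴
Total I = 70 986 357 mm⁴.

I_x ≈ 7.099 × 10⁷ mm⁴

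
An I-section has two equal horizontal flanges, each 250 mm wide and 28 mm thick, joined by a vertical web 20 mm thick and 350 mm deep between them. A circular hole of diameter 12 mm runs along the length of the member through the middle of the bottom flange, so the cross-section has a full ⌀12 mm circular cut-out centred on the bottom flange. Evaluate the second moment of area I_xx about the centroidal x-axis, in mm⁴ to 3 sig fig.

I_xx ≈ 5.68 × 10⁸ mm⁴

Break the section into simple shapes (no overlaps), measuring from the bottom-left corner of the bounding box.
Bottom flange: 250 × 28, A = 7 000 mm², y = 14 mm, Ī = 457 333 mm⁴.
Web: 20 × 350, A = 7 000 mm², y = 203 mm, Ī = 71 458 333 mm⁴.
Top flange: 250 × 28, A = 7 000 mm², y = 392 mm, Ī = 457 333 mm⁴.
Hole (subtracted): ⌀12, A = 113.1 mm², y = 14 mm, Ī = 1017.9 mm⁴.
Centroid: ȳ = ΣA·y / ΣA = 204.02 mm.
Transfer each piece to the centroidal x-axis using Ī + A·d² with d = y − 204.02:
  bottom flange: d = -190.02 mm → contributes +253 219 548 mm⁴
  web: d = -1.0234 mm → contributes +71 465 665 mm⁴
  top flange: d = 187.98 mm → contributes +247 803 781 mm⁴
  hole: d = -190.02 mm → contributes −4 084 837 mm⁴
Total I = 568 404 157 mm⁴.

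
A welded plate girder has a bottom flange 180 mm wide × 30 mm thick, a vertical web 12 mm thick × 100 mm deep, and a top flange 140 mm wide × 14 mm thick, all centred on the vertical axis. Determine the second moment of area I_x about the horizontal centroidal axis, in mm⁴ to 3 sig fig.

I_x ≈ 2.39 × 10⁷ mm⁴

Decompose the section into non-overlapping parts with the origin at the bottom-left of its bounding rectangle.
Bottom plate: 180 × 30, A = 5 400 mm², y = 15 mm, Ī = 405 000 mm⁴.
Web plate: 12 × 100, A = 1 200 mm², y = 80 mm, Ī = 1 000 000 mm⁴.
Top plate: 140 × 14, A = 1 960 mm², y = 137 mm, Ī = 32 013 mm⁴.
Centroid: ȳ = ΣA·y / ΣA = 52.047 mm.
Transfer each piece to the horizontal centroidal axis using Ī + A·d² with d = y − 52.047:
  bottom plate: d = -37.047 mm → contributes +7 816 285 mm⁴
  web plate: d = 27.953 mm → contributes +1 937 662 mm⁴
  top plate: d = 84.953 mm → contributes +14 177 448 mm⁴
Total I = 23 931 395 mm⁴.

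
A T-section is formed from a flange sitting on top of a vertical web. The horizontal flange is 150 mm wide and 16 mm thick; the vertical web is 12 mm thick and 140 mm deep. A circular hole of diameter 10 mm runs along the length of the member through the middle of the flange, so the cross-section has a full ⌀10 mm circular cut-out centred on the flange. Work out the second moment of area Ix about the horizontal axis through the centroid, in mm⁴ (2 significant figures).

Decompose the section into non-overlapping parts with the origin at the bottom-left of its bounding rectangle.
Flange: 150 × 16, A = 2 400 mm², y = 148 mm, Ī = 51 200 mm⁴.
Web: 12 × 140, A = 1 680 mm², y = 70 mm, Ī = 2 744 000 mm⁴.
Hole (subtracted): ⌀10, A = 78.54 mm², y = 148 mm, Ī = 490.9 mm⁴.
Centroid: ȳ = ΣA·y / ΣA = 115.3 mm.
Transfer each piece to the horizontal axis through the centroid using Ī + A·d² with d = y − 115.3:
  flange: d = 32.75 mm → contributes +2 625 043 mm⁴
  web: d = -45.25 mm → contributes +6 184 202 mm⁴
  hole: d = 32.75 mm → contributes −84 720 mm⁴
Total I = 8 724 525 mm⁴.

Ix ≈ 8.7 × 10⁶ mm⁴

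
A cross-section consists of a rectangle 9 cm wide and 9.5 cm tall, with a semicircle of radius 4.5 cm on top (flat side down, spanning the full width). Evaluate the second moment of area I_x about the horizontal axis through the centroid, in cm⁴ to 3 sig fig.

Treat the section as a set of non-overlapping primitives; coordinates are from the bounding-box lower-left.
Rectangular body: 9 × 9.5, A = 85.5 cm², y = 4.75 cm, Ī = 643.03 cm⁴.
Semicircular cap: semicircle r = 4.5, A = 31.809 cm², y = 11.41 cm, Ī = 45.007 cm⁴.
Centroid: ȳ = ΣA·y / ΣA = 6.5558 cm.
Transfer each piece to the horizontal axis through the centroid using Ī + A·d² with d = y − 6.5558:
  rectangular body: d = -1.8058 cm → contributes +921.85 cm⁴
  semicircular cap: d = 4.854 cm → contributes +794.47 cm⁴
Total I = 1716.3 cm⁴.

I_x ≈ 1720 cm⁴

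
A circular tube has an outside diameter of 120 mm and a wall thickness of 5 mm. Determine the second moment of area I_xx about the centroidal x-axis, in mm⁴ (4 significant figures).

I_xx ≈ 2.992 × 10⁶ mm⁴

Break the section into simple shapes (no overlaps), measuring from the bottom-left corner of the bounding box.
Outer circle: ⌀120, A = 11309.7 mm², y = 60 mm, Ī = 10 178 760 mm⁴.
Bore (subtracted): ⌀110, A = 9503.32 mm², y = 60 mm, Ī = 7 186 884 mm⁴.
By symmetry the centroid is at mid-height, ȳ = 60 mm.
All pieces are centred on the centroidal x-axis, so I = ΣĪ (holes subtracted) = 2 991 876 mm⁴.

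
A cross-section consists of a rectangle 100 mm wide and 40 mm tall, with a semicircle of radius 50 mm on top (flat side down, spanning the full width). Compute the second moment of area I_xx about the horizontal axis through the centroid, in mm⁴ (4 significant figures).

I_xx ≈ 4.586 × 10⁶ mm⁴

Split into non-overlapping primitives; take the origin at the lower-left of the bounding box.
Rectangular body: 100 × 40, A = 4 000 mm², y = 20 mm, Ī = 533 333 mm⁴.
Semicircular cap: semicircle r = 50, A = 3926.99 mm², y = 61.2207 mm, Ī = 685 981 mm⁴.
Centroid: ȳ = ΣA·y / ΣA = 40.4205 mm.
Transfer each piece to the horizontal axis through the centroid using Ī + A·d² with d = y − 40.4205:
  rectangular body: d = -20.4205 mm → contributes +2 201 321 mm⁴
  semicircular cap: d = 20.8002 mm → contributes +2 384 980 mm⁴
Total I = 4 586 301 mm⁴.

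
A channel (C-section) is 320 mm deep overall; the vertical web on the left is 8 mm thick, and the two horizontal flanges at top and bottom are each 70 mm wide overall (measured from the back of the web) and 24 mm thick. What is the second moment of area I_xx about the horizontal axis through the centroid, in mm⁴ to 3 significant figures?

Split into non-overlapping primitives; take the origin at the lower-left of the bounding box.
Web: 8 × 320, A = 2 560 mm², y = 160 mm, Ī = 21 845 333 mm⁴.
Top flange (beyond web): 62 × 24, A = 1 488 mm², y = 308 mm, Ī = 71 424 mm⁴.
Bottom flange (beyond web): 62 × 24, A = 1 488 mm², y = 12 mm, Ī = 71 424 mm⁴.
By symmetry the centroid is at mid-height, ȳ = 160 mm.
Transfer each piece to the horizontal axis through the centroid using Ī + A·d² with d = y − 160:
  web: d = 0 mm → contributes +21 845 333 mm⁴
  top flange (beyond web): d = 148 mm → contributes +32 664 576 mm⁴
  bottom flange (beyond web): d = -148 mm → contributes +32 664 576 mm⁴
Total I = 87 174 485 mm⁴.

I_xx ≈ 8.72 × 10⁷ mm⁴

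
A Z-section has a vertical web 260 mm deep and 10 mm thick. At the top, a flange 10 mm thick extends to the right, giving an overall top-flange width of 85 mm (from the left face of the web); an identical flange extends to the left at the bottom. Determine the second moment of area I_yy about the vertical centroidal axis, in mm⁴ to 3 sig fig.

I_yy ≈ 3.43 × 10⁶ mm⁴

Break the section into simple shapes (no overlaps), measuring from the bottom-left corner of the bounding box.
Web: 10 × 260, A = 2 600 mm², x = 80 mm, Ī = 21 667 mm⁴.
Top flange (beyond web): 75 × 10, A = 750 mm², x = 122.5 mm, Ī = 351 563 mm⁴.
Bottom flange (beyond web): 75 × 10, A = 750 mm², x = 37.5 mm, Ī = 351 563 mm⁴.
Centroid: x̄ = ΣA·x / ΣA = 80 mm.
Transfer each piece to the vertical centroidal axis using Ī + A·d² with d = x − 80:
  web: d = 0 mm → contributes +21 667 mm⁴
  top flange (beyond web): d = 42.5 mm → contributes +1 706 250 mm⁴
  bottom flange (beyond web): d = -42.5 mm → contributes +1 706 250 mm⁴
Total I = 3 434 167 mm⁴.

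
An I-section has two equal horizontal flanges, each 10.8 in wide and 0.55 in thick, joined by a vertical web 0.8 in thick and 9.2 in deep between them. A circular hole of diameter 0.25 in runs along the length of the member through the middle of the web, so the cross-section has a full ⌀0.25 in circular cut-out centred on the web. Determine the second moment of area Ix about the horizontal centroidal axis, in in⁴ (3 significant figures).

Treat the section as a set of non-overlapping primitives; coordinates are from the bounding-box lower-left.
Bottom flange: 10.8 × 0.55, A = 5.94 in², y = 0.275 in, Ī = 0.14974 in⁴.
Web: 0.8 × 9.2, A = 7.36 in², y = 5.15 in, Ī = 51.913 in⁴.
Top flange: 10.8 × 0.55, A = 5.94 in², y = 10.025 in, Ī = 0.14974 in⁴.
Hole (subtracted): ⌀0.25, A = 0.049087 in², y = 5.15 in, Ī = 0.00019175 in⁴.
By symmetry the centroid is at mid-height, ȳ = 5.15 in.
Transfer each piece to the horizontal centroidal axis using Ī + A·d² with d = y − 5.15:
  bottom flange: d = -4.875 in → contributes +141.32 in⁴
  web: d = 0 in → contributes +51.913 in⁴
  top flange: d = 4.875 in → contributes +141.32 in⁴
  hole: d = 0 in → contributes −0.00019175 in⁴
Total I = 334.55 in⁴.

Ix ≈ 335 in⁴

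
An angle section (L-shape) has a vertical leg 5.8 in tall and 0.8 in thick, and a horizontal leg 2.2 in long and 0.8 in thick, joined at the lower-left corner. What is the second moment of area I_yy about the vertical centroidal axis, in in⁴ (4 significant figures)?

Decompose the section into non-overlapping parts with the origin at the bottom-left of its bounding rectangle.
Vertical leg: 0.8 × 5.8, A = 4.64 in², x = 0.4 in, Ī = 0.247467 in⁴.
Horizontal leg (remainder): 1.4 × 0.8, A = 1.12 in², x = 1.5 in, Ī = 0.182933 in⁴.
Centroid: x̄ = ΣA·x / ΣA = 0.613889 in.
Transfer each piece to the vertical centroidal axis using Ī + A·d² with d = x − 0.613889:
  vertical leg: d = -0.213889 in → contributes +0.45974 in⁴
  horizontal leg (remainder): d = 0.886111 in → contributes +1.06235 in⁴
Total I = 1.52209 in⁴.

I_yy ≈ 1.522 in⁴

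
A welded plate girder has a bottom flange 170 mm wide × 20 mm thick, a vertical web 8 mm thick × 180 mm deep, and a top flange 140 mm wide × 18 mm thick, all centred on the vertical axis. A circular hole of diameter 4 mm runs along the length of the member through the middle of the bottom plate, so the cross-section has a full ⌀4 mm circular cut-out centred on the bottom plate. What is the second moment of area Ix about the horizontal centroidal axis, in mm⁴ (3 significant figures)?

Split into non-overlapping primitives; take the origin at the lower-left of the bounding box.
Bottom plate: 170 × 20, A = 3 400 mm², y = 10 mm, Ī = 113 333 mm⁴.
Web plate: 8 × 180, A = 1 440 mm², y = 110 mm, Ī = 3 888 000 mm⁴.
Top plate: 140 × 18, A = 2 520 mm², y = 209 mm, Ī = 68 040 mm⁴.
Hole (subtracted): ⌀4, A = 12.566 mm², y = 10 mm, Ī = 12.566 mm⁴.
Centroid: ȳ = ΣA·y / ΣA = 97.851 mm.
Transfer each piece to the horizontal centroidal axis using Ī + A·d² with d = y − 97.851:
  bottom plate: d = -87.851 mm → contributes +26 353 897 mm⁴
  web plate: d = 12.149 mm → contributes +4 100 539 mm⁴
  top plate: d = 111.15 mm → contributes +31 200 326 mm⁴
  hole: d = -87.851 mm → contributes −96 997 mm⁴
Total I = 61 557 764 mm⁴.

Ix ≈ 6.16 × 10⁷ mm⁴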